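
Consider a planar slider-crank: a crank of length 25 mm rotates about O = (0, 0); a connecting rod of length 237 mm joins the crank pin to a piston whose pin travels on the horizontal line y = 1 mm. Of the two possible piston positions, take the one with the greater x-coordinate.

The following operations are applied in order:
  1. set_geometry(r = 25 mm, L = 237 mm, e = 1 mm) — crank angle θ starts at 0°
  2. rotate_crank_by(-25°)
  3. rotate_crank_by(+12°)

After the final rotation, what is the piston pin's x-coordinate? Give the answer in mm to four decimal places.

set_geometry: r = 25 mm, L = 237 mm, e = 1 mm; θ ← 0°
rotate_crank_by(-25°): θ ← 0° -25° = -25°
rotate_crank_by(+12°): θ ← -25° +12° = -13°
crank pin P = (r cos θ, r sin θ) = (24.359252, -5.623776)
h = r sin θ − e = -5.623776 − 1 = -6.623776
x = r cos θ + √(L² − h²) = 24.359252 + √(56169.0 − 43.8744) = 24.359252 + 236.907420 = 261.266671

261.2667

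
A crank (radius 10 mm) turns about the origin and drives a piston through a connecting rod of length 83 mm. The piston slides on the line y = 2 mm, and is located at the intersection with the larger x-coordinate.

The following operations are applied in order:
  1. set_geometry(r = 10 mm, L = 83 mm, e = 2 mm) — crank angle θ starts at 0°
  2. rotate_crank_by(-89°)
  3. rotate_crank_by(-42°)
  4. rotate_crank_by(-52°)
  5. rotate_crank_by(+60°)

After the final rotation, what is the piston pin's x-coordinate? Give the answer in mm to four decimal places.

set_geometry: r = 10 mm, L = 83 mm, e = 2 mm; θ ← 0°
rotate_crank_by(-89°): θ ← 0° -89° = -89°
rotate_crank_by(-42°): θ ← -89° -42° = -131°
rotate_crank_by(-52°): θ ← -131° -52° = -183°
rotate_crank_by(+60°): θ ← -183° +60° = -123°
crank pin P = (r cos θ, r sin θ) = (-5.446390, -8.386706)
h = r sin θ − e = -8.386706 − 2 = -10.386706
x = r cos θ + √(L² − h²) = -5.446390 + √(6889.0 − 107.8837) = -5.446390 + 82.347534 = 76.901144

76.9011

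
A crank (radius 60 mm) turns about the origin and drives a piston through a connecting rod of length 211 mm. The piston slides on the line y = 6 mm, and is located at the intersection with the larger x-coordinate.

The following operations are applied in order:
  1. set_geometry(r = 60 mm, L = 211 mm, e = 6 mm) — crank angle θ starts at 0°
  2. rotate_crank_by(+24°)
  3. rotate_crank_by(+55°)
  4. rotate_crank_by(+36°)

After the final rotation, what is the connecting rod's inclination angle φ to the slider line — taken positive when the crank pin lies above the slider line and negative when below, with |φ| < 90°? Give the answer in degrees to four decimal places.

13.2548

set_geometry: r = 60 mm, L = 211 mm, e = 6 mm; θ ← 0°
rotate_crank_by(+24°): θ ← 0° +24° = 24°
rotate_crank_by(+55°): θ ← 24° +55° = 79°
rotate_crank_by(+36°): θ ← 79° +36° = 115°
crank pin P = (r cos θ, r sin θ) = (-25.357096, 54.378467)
h = r sin θ − e = 54.378467 − 6 = 48.378467
sin φ = h / L = 48.378467 / 211 = 0.22928184
φ = arcsin(0.22928184) = 13.254794°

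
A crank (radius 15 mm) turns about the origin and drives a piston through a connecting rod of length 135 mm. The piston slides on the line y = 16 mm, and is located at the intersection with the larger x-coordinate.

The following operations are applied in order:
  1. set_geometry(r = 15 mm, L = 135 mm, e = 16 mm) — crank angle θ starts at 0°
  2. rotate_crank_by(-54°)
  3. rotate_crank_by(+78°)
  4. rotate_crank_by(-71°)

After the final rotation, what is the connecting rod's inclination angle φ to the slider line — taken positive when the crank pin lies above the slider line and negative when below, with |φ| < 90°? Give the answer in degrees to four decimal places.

set_geometry: r = 15 mm, L = 135 mm, e = 16 mm; θ ← 0°
rotate_crank_by(-54°): θ ← 0° -54° = -54°
rotate_crank_by(+78°): θ ← -54° +78° = 24°
rotate_crank_by(-71°): θ ← 24° -71° = -47°
crank pin P = (r cos θ, r sin θ) = (10.229975, -10.970306)
h = r sin θ − e = -10.970306 − 16 = -26.970306
sin φ = h / L = -26.970306 / 135 = -0.19978004
φ = arcsin(-0.19978004) = -11.524097°

-11.5241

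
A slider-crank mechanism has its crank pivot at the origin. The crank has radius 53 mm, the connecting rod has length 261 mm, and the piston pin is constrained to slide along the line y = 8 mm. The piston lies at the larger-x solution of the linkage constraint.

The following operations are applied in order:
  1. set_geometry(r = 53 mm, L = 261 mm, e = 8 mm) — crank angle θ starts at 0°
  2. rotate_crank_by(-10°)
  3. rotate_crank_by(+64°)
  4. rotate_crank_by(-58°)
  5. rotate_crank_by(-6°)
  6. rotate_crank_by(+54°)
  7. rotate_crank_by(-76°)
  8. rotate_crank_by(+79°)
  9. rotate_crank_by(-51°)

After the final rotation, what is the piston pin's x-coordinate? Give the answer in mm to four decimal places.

set_geometry: r = 53 mm, L = 261 mm, e = 8 mm; θ ← 0°
rotate_crank_by(-10°): θ ← 0° -10° = -10°
rotate_crank_by(+64°): θ ← -10° +64° = 54°
rotate_crank_by(-58°): θ ← 54° -58° = -4°
rotate_crank_by(-6°): θ ← -4° -6° = -10°
rotate_crank_by(+54°): θ ← -10° +54° = 44°
rotate_crank_by(-76°): θ ← 44° -76° = -32°
rotate_crank_by(+79°): θ ← -32° +79° = 47°
rotate_crank_by(-51°): θ ← 47° -51° = -4°
crank pin P = (r cos θ, r sin θ) = (52.870895, -3.697093)
h = r sin θ − e = -3.697093 − 8 = -11.697093
x = r cos θ + √(L² − h²) = 52.870895 + √(68121.0 − 136.8220) = 52.870895 + 260.737757 = 313.608652

313.6087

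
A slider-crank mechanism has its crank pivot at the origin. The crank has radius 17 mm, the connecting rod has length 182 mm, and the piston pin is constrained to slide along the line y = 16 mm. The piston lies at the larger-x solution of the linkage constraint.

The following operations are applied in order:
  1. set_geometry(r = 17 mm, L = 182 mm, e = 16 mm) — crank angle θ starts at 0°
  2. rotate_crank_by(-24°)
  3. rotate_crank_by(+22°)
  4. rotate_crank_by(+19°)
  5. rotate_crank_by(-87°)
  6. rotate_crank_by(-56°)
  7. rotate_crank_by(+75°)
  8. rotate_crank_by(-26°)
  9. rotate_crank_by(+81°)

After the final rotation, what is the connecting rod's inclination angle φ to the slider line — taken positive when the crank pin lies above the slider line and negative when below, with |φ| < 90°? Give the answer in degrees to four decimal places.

set_geometry: r = 17 mm, L = 182 mm, e = 16 mm; θ ← 0°
rotate_crank_by(-24°): θ ← 0° -24° = -24°
rotate_crank_by(+22°): θ ← -24° +22° = -2°
rotate_crank_by(+19°): θ ← -2° +19° = 17°
rotate_crank_by(-87°): θ ← 17° -87° = -70°
rotate_crank_by(-56°): θ ← -70° -56° = -126°
rotate_crank_by(+75°): θ ← -126° +75° = -51°
rotate_crank_by(-26°): θ ← -51° -26° = -77°
rotate_crank_by(+81°): θ ← -77° +81° = 4°
crank pin P = (r cos θ, r sin θ) = (16.958589, 1.185860)
h = r sin θ − e = 1.185860 − 16 = -14.814140
sin φ = h / L = -14.814140 / 182 = -0.08139637
φ = arcsin(-0.08139637) = -4.668834°

-4.6688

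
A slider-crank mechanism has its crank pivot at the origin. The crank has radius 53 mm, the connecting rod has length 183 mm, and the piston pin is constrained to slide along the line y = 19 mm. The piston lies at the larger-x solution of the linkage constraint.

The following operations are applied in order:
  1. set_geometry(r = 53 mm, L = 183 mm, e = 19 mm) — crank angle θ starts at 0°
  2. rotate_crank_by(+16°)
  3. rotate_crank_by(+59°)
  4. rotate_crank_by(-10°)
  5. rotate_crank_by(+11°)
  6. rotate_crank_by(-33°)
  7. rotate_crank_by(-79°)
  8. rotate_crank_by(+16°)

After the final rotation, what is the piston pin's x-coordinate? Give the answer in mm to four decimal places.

set_geometry: r = 53 mm, L = 183 mm, e = 19 mm; θ ← 0°
rotate_crank_by(+16°): θ ← 0° +16° = 16°
rotate_crank_by(+59°): θ ← 16° +59° = 75°
rotate_crank_by(-10°): θ ← 75° -10° = 65°
rotate_crank_by(+11°): θ ← 65° +11° = 76°
rotate_crank_by(-33°): θ ← 76° -33° = 43°
rotate_crank_by(-79°): θ ← 43° -79° = -36°
rotate_crank_by(+16°): θ ← -36° +16° = -20°
crank pin P = (r cos θ, r sin θ) = (49.803709, -18.127068)
h = r sin θ − e = -18.127068 − 19 = -37.127068
x = r cos θ + √(L² − h²) = 49.803709 + √(33489.0 − 1378.4191) = 49.803709 + 179.194255 = 228.997963

228.9980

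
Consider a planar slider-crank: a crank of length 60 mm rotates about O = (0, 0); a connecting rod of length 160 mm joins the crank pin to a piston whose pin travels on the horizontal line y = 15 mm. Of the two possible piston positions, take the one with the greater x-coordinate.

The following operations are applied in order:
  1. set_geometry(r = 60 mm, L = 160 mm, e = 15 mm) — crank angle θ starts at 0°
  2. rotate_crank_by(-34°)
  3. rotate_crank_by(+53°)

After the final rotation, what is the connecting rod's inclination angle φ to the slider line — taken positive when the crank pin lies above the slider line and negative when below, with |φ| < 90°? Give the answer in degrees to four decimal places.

set_geometry: r = 60 mm, L = 160 mm, e = 15 mm; θ ← 0°
rotate_crank_by(-34°): θ ← 0° -34° = -34°
rotate_crank_by(+53°): θ ← -34° +53° = 19°
crank pin P = (r cos θ, r sin θ) = (56.731115, 19.534089)
h = r sin θ − e = 19.534089 − 15 = 4.534089
sin φ = h / L = 4.534089 / 160 = 0.02833806
φ = arcsin(0.02833806) = 1.623869°

1.6239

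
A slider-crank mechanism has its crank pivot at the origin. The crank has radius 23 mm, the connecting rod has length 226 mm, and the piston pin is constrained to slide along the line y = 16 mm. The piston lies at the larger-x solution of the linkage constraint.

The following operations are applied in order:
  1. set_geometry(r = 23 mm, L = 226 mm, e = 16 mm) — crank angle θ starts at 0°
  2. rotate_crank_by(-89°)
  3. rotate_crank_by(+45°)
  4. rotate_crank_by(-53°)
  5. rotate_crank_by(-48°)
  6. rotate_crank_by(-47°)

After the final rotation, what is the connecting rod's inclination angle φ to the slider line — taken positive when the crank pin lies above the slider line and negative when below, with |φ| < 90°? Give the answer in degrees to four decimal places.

-2.8452

set_geometry: r = 23 mm, L = 226 mm, e = 16 mm; θ ← 0°
rotate_crank_by(-89°): θ ← 0° -89° = -89°
rotate_crank_by(+45°): θ ← -89° +45° = -44°
rotate_crank_by(-53°): θ ← -44° -53° = -97°
rotate_crank_by(-48°): θ ← -97° -48° = -145°
rotate_crank_by(-47°): θ ← -145° -47° = -192°
crank pin P = (r cos θ, r sin θ) = (-22.497395, 4.781969)
h = r sin θ − e = 4.781969 − 16 = -11.218031
sin φ = h / L = -11.218031 / 226 = -0.04963731
φ = arcsin(-0.04963731) = -2.845177°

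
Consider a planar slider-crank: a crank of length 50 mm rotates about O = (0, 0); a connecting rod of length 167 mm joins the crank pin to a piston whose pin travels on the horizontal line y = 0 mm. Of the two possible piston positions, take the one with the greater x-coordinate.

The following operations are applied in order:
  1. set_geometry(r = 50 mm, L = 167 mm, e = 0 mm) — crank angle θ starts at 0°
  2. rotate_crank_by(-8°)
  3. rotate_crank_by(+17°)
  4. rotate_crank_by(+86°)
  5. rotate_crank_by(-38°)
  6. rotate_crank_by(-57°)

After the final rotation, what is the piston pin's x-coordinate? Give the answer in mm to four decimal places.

set_geometry: r = 50 mm, L = 167 mm, e = 0 mm; θ ← 0°
rotate_crank_by(-8°): θ ← 0° -8° = -8°
rotate_crank_by(+17°): θ ← -8° +17° = 9°
rotate_crank_by(+86°): θ ← 9° +86° = 95°
rotate_crank_by(-38°): θ ← 95° -38° = 57°
rotate_crank_by(-57°): θ ← 57° -57° = 0°
crank pin P = (r cos θ, r sin θ) = (50.000000, 0.000000)
h = r sin θ − e = 0.000000 − 0 = 0.000000
x = r cos θ + √(L² − h²) = 50.000000 + √(27889.0 − 0.0000) = 50.000000 + 167.000000 = 217.000000

217.0000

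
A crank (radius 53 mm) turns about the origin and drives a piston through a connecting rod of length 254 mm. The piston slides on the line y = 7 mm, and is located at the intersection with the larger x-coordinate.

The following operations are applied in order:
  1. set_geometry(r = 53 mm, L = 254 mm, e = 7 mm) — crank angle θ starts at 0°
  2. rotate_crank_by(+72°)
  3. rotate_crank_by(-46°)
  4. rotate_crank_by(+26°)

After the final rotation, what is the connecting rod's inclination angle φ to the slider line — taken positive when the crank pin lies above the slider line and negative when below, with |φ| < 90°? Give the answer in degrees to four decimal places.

set_geometry: r = 53 mm, L = 254 mm, e = 7 mm; θ ← 0°
rotate_crank_by(+72°): θ ← 0° +72° = 72°
rotate_crank_by(-46°): θ ← 72° -46° = 26°
rotate_crank_by(+26°): θ ← 26° +26° = 52°
crank pin P = (r cos θ, r sin θ) = (32.630058, 41.764570)
h = r sin θ − e = 41.764570 − 7 = 34.764570
sin φ = h / L = 34.764570 / 254 = 0.13686839
φ = arcsin(0.13686839) = 7.866673°

7.8667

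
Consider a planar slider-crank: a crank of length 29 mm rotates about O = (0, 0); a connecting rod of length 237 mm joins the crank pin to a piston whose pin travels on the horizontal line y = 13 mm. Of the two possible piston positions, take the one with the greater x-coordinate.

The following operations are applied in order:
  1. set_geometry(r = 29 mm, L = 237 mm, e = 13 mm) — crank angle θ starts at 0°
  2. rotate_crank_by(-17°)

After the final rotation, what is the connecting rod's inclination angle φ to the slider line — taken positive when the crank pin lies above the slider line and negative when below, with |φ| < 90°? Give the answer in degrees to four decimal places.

set_geometry: r = 29 mm, L = 237 mm, e = 13 mm; θ ← 0°
rotate_crank_by(-17°): θ ← 0° -17° = -17°
crank pin P = (r cos θ, r sin θ) = (27.732838, -8.478779)
h = r sin θ − e = -8.478779 − 13 = -21.478779
sin φ = h / L = -21.478779 / 237 = -0.09062776
φ = arcsin(-0.09062776) = -5.199723°

-5.1997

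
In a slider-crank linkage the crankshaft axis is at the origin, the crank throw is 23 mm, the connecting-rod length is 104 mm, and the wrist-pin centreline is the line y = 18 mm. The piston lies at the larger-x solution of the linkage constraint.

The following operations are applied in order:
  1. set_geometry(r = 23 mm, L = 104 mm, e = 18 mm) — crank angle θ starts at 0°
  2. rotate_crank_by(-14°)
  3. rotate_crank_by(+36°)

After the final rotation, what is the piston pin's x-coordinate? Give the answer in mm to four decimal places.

124.9010

set_geometry: r = 23 mm, L = 104 mm, e = 18 mm; θ ← 0°
rotate_crank_by(-14°): θ ← 0° -14° = -14°
rotate_crank_by(+36°): θ ← -14° +36° = 22°
crank pin P = (r cos θ, r sin θ) = (21.325229, 8.615952)
h = r sin θ − e = 8.615952 − 18 = -9.384048
x = r cos θ + √(L² − h²) = 21.325229 + √(10816.0 − 88.0604) = 21.325229 + 103.575768 = 124.900996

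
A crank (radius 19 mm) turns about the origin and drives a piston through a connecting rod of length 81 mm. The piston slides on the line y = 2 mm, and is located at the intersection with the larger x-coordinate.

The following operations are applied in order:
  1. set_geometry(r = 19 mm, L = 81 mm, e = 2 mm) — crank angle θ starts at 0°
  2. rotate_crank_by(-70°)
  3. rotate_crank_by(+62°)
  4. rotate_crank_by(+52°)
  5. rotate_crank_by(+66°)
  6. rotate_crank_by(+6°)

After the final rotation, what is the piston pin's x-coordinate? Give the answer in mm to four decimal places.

71.2554

set_geometry: r = 19 mm, L = 81 mm, e = 2 mm; θ ← 0°
rotate_crank_by(-70°): θ ← 0° -70° = -70°
rotate_crank_by(+62°): θ ← -70° +62° = -8°
rotate_crank_by(+52°): θ ← -8° +52° = 44°
rotate_crank_by(+66°): θ ← 44° +66° = 110°
rotate_crank_by(+6°): θ ← 110° +6° = 116°
crank pin P = (r cos θ, r sin θ) = (-8.329052, 17.077087)
h = r sin θ − e = 17.077087 − 2 = 15.077087
x = r cos θ + √(L² − h²) = -8.329052 + √(6561.0 − 227.3185) = -8.329052 + 79.584430 = 71.255378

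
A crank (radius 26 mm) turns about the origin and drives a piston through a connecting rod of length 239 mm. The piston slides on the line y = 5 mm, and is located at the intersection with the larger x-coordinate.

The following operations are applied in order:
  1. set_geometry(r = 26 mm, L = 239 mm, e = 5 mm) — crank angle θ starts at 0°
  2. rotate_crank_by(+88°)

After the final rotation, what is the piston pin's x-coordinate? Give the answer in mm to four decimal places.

set_geometry: r = 26 mm, L = 239 mm, e = 5 mm; θ ← 0°
rotate_crank_by(+88°): θ ← 0° +88° = 88°
crank pin P = (r cos θ, r sin θ) = (0.907387, 25.984162)
h = r sin θ − e = 25.984162 − 5 = 20.984162
x = r cos θ + √(L² − h²) = 0.907387 + √(57121.0 − 440.3350) = 0.907387 + 238.077015 = 238.984402

238.9844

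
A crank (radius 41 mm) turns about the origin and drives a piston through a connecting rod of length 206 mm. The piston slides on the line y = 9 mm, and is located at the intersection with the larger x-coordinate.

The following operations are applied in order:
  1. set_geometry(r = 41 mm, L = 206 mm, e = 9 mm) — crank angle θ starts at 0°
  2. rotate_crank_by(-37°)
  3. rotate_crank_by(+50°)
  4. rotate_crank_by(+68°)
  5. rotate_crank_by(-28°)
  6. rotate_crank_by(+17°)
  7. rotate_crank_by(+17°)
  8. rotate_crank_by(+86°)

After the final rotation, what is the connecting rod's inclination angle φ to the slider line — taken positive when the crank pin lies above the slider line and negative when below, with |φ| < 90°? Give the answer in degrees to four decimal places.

set_geometry: r = 41 mm, L = 206 mm, e = 9 mm; θ ← 0°
rotate_crank_by(-37°): θ ← 0° -37° = -37°
rotate_crank_by(+50°): θ ← -37° +50° = 13°
rotate_crank_by(+68°): θ ← 13° +68° = 81°
rotate_crank_by(-28°): θ ← 81° -28° = 53°
rotate_crank_by(+17°): θ ← 53° +17° = 70°
rotate_crank_by(+17°): θ ← 70° +17° = 87°
rotate_crank_by(+86°): θ ← 87° +86° = 173°
crank pin P = (r cos θ, r sin θ) = (-40.694392, 4.996643)
h = r sin θ − e = 4.996643 − 9 = -4.003357
sin φ = h / L = -4.003357 / 206 = -0.01943377
φ = arcsin(-0.01943377) = -1.113543°

-1.1135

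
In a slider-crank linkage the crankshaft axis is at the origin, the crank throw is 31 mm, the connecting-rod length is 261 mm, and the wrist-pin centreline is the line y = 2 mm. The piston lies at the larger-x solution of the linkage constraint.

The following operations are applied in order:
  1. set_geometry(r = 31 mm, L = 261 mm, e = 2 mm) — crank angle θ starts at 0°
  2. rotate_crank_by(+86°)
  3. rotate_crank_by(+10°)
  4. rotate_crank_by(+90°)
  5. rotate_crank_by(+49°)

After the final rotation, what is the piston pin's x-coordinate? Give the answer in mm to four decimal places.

set_geometry: r = 31 mm, L = 261 mm, e = 2 mm; θ ← 0°
rotate_crank_by(+86°): θ ← 0° +86° = 86°
rotate_crank_by(+10°): θ ← 86° +10° = 96°
rotate_crank_by(+90°): θ ← 96° +90° = 186°
rotate_crank_by(+49°): θ ← 186° +49° = 235°
crank pin P = (r cos θ, r sin θ) = (-17.780870, -25.393713)
h = r sin θ − e = -25.393713 − 2 = -27.393713
x = r cos θ + √(L² − h²) = -17.780870 + √(68121.0 − 750.4155) = -17.780870 + 259.558441 = 241.777572

241.7776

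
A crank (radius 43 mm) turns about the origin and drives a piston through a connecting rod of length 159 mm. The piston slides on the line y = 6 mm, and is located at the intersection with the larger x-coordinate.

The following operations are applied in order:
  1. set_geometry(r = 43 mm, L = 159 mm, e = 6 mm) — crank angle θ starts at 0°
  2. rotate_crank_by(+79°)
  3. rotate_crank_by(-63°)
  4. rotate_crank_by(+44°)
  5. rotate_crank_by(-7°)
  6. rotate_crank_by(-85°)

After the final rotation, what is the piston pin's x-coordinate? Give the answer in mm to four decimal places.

set_geometry: r = 43 mm, L = 159 mm, e = 6 mm; θ ← 0°
rotate_crank_by(+79°): θ ← 0° +79° = 79°
rotate_crank_by(-63°): θ ← 79° -63° = 16°
rotate_crank_by(+44°): θ ← 16° +44° = 60°
rotate_crank_by(-7°): θ ← 60° -7° = 53°
rotate_crank_by(-85°): θ ← 53° -85° = -32°
crank pin P = (r cos θ, r sin θ) = (36.466068, -22.786528)
h = r sin θ − e = -22.786528 − 6 = -28.786528
x = r cos θ + √(L² − h²) = 36.466068 + √(25281.0 − 828.6642) = 36.466068 + 156.372427 = 192.838495

192.8385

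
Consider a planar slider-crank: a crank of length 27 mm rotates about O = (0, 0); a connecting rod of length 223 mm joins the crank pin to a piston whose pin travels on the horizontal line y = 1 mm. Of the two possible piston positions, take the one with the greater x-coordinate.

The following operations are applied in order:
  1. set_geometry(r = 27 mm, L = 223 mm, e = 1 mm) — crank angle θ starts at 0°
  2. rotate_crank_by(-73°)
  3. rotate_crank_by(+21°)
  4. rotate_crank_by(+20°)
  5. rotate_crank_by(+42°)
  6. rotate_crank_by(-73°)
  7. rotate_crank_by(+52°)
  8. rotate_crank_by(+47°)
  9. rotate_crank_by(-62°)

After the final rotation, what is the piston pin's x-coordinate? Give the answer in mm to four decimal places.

set_geometry: r = 27 mm, L = 223 mm, e = 1 mm; θ ← 0°
rotate_crank_by(-73°): θ ← 0° -73° = -73°
rotate_crank_by(+21°): θ ← -73° +21° = -52°
rotate_crank_by(+20°): θ ← -52° +20° = -32°
rotate_crank_by(+42°): θ ← -32° +42° = 10°
rotate_crank_by(-73°): θ ← 10° -73° = -63°
rotate_crank_by(+52°): θ ← -63° +52° = -11°
rotate_crank_by(+47°): θ ← -11° +47° = 36°
rotate_crank_by(-62°): θ ← 36° -62° = -26°
crank pin P = (r cos θ, r sin θ) = (24.267439, -11.836021)
h = r sin θ − e = -11.836021 − 1 = -12.836021
x = r cos θ + √(L² − h²) = 24.267439 + √(49729.0 − 164.7634) = 24.267439 + 222.630269 = 246.897708

246.8977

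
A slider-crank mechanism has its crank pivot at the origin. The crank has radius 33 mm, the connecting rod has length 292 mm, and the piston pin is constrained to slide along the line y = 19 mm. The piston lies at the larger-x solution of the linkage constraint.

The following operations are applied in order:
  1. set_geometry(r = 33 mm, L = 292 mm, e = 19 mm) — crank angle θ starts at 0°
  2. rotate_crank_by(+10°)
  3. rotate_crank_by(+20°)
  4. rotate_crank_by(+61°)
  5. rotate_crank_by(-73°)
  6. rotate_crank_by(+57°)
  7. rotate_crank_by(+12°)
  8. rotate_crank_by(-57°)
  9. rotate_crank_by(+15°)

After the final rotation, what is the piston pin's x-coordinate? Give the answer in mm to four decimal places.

315.3024

set_geometry: r = 33 mm, L = 292 mm, e = 19 mm; θ ← 0°
rotate_crank_by(+10°): θ ← 0° +10° = 10°
rotate_crank_by(+20°): θ ← 10° +20° = 30°
rotate_crank_by(+61°): θ ← 30° +61° = 91°
rotate_crank_by(-73°): θ ← 91° -73° = 18°
rotate_crank_by(+57°): θ ← 18° +57° = 75°
rotate_crank_by(+12°): θ ← 75° +12° = 87°
rotate_crank_by(-57°): θ ← 87° -57° = 30°
rotate_crank_by(+15°): θ ← 30° +15° = 45°
crank pin P = (r cos θ, r sin θ) = (23.334524, 23.334524)
h = r sin θ − e = 23.334524 − 19 = 4.334524
x = r cos θ + √(L² − h²) = 23.334524 + √(85264.0 − 18.7881) = 23.334524 + 291.967827 = 315.302351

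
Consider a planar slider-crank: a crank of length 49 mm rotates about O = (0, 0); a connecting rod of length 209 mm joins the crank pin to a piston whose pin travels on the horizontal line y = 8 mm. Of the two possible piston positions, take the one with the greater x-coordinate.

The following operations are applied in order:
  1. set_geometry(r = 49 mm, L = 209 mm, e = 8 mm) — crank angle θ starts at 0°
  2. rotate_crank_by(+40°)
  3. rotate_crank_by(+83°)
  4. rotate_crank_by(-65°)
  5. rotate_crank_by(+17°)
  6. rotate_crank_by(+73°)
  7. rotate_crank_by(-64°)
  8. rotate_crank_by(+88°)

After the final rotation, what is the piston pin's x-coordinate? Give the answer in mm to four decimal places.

set_geometry: r = 49 mm, L = 209 mm, e = 8 mm; θ ← 0°
rotate_crank_by(+40°): θ ← 0° +40° = 40°
rotate_crank_by(+83°): θ ← 40° +83° = 123°
rotate_crank_by(-65°): θ ← 123° -65° = 58°
rotate_crank_by(+17°): θ ← 58° +17° = 75°
rotate_crank_by(+73°): θ ← 75° +73° = 148°
rotate_crank_by(-64°): θ ← 148° -64° = 84°
rotate_crank_by(+88°): θ ← 84° +88° = 172°
crank pin P = (r cos θ, r sin θ) = (-48.523135, 6.819482)
h = r sin θ − e = 6.819482 − 8 = -1.180518
x = r cos θ + √(L² − h²) = -48.523135 + √(43681.0 − 1.3936) = -48.523135 + 208.996666 = 160.473531

160.4735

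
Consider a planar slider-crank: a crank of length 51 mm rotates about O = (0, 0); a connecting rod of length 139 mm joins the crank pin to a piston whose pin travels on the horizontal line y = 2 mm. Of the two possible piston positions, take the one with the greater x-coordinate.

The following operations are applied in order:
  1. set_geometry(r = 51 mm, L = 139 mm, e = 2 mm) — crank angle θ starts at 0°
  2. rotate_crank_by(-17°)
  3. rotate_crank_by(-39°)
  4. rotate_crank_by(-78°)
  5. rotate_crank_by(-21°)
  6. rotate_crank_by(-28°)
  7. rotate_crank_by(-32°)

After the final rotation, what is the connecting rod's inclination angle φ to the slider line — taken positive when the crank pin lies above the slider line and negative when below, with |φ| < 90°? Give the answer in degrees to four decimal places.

11.3067

set_geometry: r = 51 mm, L = 139 mm, e = 2 mm; θ ← 0°
rotate_crank_by(-17°): θ ← 0° -17° = -17°
rotate_crank_by(-39°): θ ← -17° -39° = -56°
rotate_crank_by(-78°): θ ← -56° -78° = -134°
rotate_crank_by(-21°): θ ← -134° -21° = -155°
rotate_crank_by(-28°): θ ← -155° -28° = -183°
rotate_crank_by(-32°): θ ← -183° -32° = -215°
crank pin P = (r cos θ, r sin θ) = (-41.776754, 29.252398)
h = r sin θ − e = 29.252398 − 2 = 27.252398
sin φ = h / L = 27.252398 / 139 = 0.19606042
φ = arcsin(0.19606042) = 11.306677°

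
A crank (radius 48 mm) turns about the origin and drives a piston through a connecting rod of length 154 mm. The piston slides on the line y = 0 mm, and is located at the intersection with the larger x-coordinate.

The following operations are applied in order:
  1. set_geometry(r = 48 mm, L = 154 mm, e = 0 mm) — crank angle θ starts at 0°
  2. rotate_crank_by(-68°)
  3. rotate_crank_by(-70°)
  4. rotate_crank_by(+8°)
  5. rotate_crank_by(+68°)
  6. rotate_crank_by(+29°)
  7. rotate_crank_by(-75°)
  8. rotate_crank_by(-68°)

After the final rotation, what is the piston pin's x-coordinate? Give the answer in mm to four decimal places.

106.0805

set_geometry: r = 48 mm, L = 154 mm, e = 0 mm; θ ← 0°
rotate_crank_by(-68°): θ ← 0° -68° = -68°
rotate_crank_by(-70°): θ ← -68° -70° = -138°
rotate_crank_by(+8°): θ ← -138° +8° = -130°
rotate_crank_by(+68°): θ ← -130° +68° = -62°
rotate_crank_by(+29°): θ ← -62° +29° = -33°
rotate_crank_by(-75°): θ ← -33° -75° = -108°
rotate_crank_by(-68°): θ ← -108° -68° = -176°
crank pin P = (r cos θ, r sin θ) = (-47.883074, -3.348311)
h = r sin θ − e = -3.348311 − 0 = -3.348311
x = r cos θ + √(L² − h²) = -47.883074 + √(23716.0 − 11.2112) = -47.883074 + 153.963596 = 106.080521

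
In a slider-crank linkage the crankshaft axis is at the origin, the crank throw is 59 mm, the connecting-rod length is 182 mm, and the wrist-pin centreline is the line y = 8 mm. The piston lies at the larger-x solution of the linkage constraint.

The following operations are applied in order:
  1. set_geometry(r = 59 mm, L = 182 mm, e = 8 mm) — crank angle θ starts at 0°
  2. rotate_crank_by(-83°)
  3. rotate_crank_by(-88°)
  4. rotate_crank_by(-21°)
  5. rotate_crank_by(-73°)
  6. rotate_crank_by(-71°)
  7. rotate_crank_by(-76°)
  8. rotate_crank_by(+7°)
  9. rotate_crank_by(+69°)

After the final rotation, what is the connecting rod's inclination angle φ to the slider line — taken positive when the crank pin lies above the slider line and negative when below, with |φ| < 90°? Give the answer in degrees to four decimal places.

5.0427

set_geometry: r = 59 mm, L = 182 mm, e = 8 mm; θ ← 0°
rotate_crank_by(-83°): θ ← 0° -83° = -83°
rotate_crank_by(-88°): θ ← -83° -88° = -171°
rotate_crank_by(-21°): θ ← -171° -21° = -192°
rotate_crank_by(-73°): θ ← -192° -73° = -265°
rotate_crank_by(-71°): θ ← -265° -71° = -336°
rotate_crank_by(-76°): θ ← -336° -76° = -412°
rotate_crank_by(+7°): θ ← -412° +7° = -405°
rotate_crank_by(+69°): θ ← -405° +69° = -336°
crank pin P = (r cos θ, r sin θ) = (53.899182, 23.997462)
h = r sin θ − e = 23.997462 − 8 = 15.997462
sin φ = h / L = 15.997462 / 182 = 0.08789814
φ = arcsin(0.08789814) = 5.042700°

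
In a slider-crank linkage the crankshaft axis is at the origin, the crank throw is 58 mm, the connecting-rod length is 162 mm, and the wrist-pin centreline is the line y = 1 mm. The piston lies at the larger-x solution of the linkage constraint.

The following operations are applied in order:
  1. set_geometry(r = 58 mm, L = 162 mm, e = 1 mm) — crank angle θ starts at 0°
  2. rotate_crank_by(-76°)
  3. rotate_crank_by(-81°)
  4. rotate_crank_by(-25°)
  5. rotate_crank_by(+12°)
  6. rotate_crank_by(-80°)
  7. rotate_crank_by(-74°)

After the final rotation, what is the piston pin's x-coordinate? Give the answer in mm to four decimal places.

205.5072

set_geometry: r = 58 mm, L = 162 mm, e = 1 mm; θ ← 0°
rotate_crank_by(-76°): θ ← 0° -76° = -76°
rotate_crank_by(-81°): θ ← -76° -81° = -157°
rotate_crank_by(-25°): θ ← -157° -25° = -182°
rotate_crank_by(+12°): θ ← -182° +12° = -170°
rotate_crank_by(-80°): θ ← -170° -80° = -250°
rotate_crank_by(-74°): θ ← -250° -74° = -324°
crank pin P = (r cos θ, r sin θ) = (46.922986, 34.091545)
h = r sin θ − e = 34.091545 − 1 = 33.091545
x = r cos θ + √(L² − h²) = 46.922986 + √(26244.0 − 1095.0503) = 46.922986 + 158.584204 = 205.507189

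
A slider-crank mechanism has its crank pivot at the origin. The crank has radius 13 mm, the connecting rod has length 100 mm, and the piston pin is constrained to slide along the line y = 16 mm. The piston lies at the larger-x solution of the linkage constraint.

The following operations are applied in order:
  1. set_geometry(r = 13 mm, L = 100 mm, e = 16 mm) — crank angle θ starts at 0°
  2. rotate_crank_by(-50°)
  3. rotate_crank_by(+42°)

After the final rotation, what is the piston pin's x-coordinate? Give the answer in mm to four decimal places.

111.2749

set_geometry: r = 13 mm, L = 100 mm, e = 16 mm; θ ← 0°
rotate_crank_by(-50°): θ ← 0° -50° = -50°
rotate_crank_by(+42°): θ ← -50° +42° = -8°
crank pin P = (r cos θ, r sin θ) = (12.873485, -1.809250)
h = r sin θ − e = -1.809250 − 16 = -17.809250
x = r cos θ + √(L² − h²) = 12.873485 + √(10000.0 − 317.1694) = 12.873485 + 98.401375 = 111.274860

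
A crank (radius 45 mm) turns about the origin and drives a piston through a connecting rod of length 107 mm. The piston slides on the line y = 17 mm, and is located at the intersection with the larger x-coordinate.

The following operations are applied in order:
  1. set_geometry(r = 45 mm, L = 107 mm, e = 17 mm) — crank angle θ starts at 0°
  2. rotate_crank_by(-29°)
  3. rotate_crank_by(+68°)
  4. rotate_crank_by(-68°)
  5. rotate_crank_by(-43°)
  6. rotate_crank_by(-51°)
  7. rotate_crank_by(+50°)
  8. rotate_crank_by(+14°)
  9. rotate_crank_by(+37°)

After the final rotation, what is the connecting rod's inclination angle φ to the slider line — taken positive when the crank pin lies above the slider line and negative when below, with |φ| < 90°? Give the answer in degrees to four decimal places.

set_geometry: r = 45 mm, L = 107 mm, e = 17 mm; θ ← 0°
rotate_crank_by(-29°): θ ← 0° -29° = -29°
rotate_crank_by(+68°): θ ← -29° +68° = 39°
rotate_crank_by(-68°): θ ← 39° -68° = -29°
rotate_crank_by(-43°): θ ← -29° -43° = -72°
rotate_crank_by(-51°): θ ← -72° -51° = -123°
rotate_crank_by(+50°): θ ← -123° +50° = -73°
rotate_crank_by(+14°): θ ← -73° +14° = -59°
rotate_crank_by(+37°): θ ← -59° +37° = -22°
crank pin P = (r cos θ, r sin θ) = (41.723273, -16.857297)
h = r sin θ − e = -16.857297 − 17 = -33.857297
sin φ = h / L = -33.857297 / 107 = -0.31642333
φ = arcsin(-0.31642333) = -18.446761°

-18.4468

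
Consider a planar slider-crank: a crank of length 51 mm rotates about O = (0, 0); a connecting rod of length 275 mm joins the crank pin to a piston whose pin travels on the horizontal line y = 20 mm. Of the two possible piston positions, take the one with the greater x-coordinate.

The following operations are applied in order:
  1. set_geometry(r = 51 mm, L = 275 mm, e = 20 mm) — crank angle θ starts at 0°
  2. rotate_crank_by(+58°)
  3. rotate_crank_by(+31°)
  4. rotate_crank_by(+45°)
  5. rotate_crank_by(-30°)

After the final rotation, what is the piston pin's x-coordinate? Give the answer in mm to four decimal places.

261.0767

set_geometry: r = 51 mm, L = 275 mm, e = 20 mm; θ ← 0°
rotate_crank_by(+58°): θ ← 0° +58° = 58°
rotate_crank_by(+31°): θ ← 58° +31° = 89°
rotate_crank_by(+45°): θ ← 89° +45° = 134°
rotate_crank_by(-30°): θ ← 134° -30° = 104°
crank pin P = (r cos θ, r sin θ) = (-12.338017, 49.485082)
h = r sin θ − e = 49.485082 − 20 = 29.485082
x = r cos θ + √(L² − h²) = -12.338017 + √(75625.0 − 869.3701) = -12.338017 + 273.414758 = 261.076741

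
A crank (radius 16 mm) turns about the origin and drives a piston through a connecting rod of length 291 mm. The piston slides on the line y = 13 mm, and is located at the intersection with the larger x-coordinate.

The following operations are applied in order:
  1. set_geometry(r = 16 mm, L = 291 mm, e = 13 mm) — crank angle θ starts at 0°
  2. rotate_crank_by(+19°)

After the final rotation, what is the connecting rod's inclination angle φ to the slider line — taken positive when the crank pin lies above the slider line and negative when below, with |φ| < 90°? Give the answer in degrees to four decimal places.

set_geometry: r = 16 mm, L = 291 mm, e = 13 mm; θ ← 0°
rotate_crank_by(+19°): θ ← 0° +19° = 19°
crank pin P = (r cos θ, r sin θ) = (15.128297, 5.209090)
h = r sin θ − e = 5.209090 − 13 = -7.790910
sin φ = h / L = -7.790910 / 291 = -0.02677288
φ = arcsin(-0.02677288) = -1.534157°

-1.5342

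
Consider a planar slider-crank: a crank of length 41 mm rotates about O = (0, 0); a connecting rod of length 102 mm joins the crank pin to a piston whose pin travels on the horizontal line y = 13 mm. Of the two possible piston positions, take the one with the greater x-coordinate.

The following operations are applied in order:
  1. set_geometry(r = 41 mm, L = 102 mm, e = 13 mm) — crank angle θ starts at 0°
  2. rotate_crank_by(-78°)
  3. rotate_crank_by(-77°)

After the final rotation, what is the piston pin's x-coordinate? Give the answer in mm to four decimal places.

60.2285

set_geometry: r = 41 mm, L = 102 mm, e = 13 mm; θ ← 0°
rotate_crank_by(-78°): θ ← 0° -78° = -78°
rotate_crank_by(-77°): θ ← -78° -77° = -155°
crank pin P = (r cos θ, r sin θ) = (-37.158619, -17.327349)
h = r sin θ − e = -17.327349 − 13 = -30.327349
x = r cos θ + √(L² − h²) = -37.158619 + √(10404.0 − 919.7481) = -37.158619 + 97.387124 = 60.228505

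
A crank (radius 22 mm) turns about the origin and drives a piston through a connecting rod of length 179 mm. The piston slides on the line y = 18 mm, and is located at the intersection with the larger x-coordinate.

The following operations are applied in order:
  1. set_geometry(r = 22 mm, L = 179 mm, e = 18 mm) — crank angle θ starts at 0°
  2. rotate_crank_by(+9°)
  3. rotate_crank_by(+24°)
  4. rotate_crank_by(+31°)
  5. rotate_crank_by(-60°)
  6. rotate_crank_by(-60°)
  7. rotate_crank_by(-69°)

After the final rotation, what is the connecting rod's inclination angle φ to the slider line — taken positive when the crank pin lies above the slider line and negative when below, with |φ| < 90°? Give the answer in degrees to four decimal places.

set_geometry: r = 22 mm, L = 179 mm, e = 18 mm; θ ← 0°
rotate_crank_by(+9°): θ ← 0° +9° = 9°
rotate_crank_by(+24°): θ ← 9° +24° = 33°
rotate_crank_by(+31°): θ ← 33° +31° = 64°
rotate_crank_by(-60°): θ ← 64° -60° = 4°
rotate_crank_by(-60°): θ ← 4° -60° = -56°
rotate_crank_by(-69°): θ ← -56° -69° = -125°
crank pin P = (r cos θ, r sin θ) = (-12.618682, -18.021345)
h = r sin θ − e = -18.021345 − 18 = -36.021345
sin φ = h / L = -36.021345 / 179 = -0.20123656
φ = arcsin(-0.20123656) = -11.609279°

-11.6093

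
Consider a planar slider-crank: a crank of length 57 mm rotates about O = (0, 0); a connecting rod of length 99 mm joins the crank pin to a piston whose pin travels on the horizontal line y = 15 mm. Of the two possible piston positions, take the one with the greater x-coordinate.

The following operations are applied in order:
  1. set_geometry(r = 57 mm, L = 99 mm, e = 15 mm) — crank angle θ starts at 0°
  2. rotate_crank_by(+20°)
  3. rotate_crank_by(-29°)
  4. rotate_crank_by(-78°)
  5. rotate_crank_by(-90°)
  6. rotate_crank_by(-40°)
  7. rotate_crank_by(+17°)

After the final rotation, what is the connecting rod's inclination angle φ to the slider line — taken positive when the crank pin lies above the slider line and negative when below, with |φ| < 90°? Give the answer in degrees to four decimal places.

2.6024

set_geometry: r = 57 mm, L = 99 mm, e = 15 mm; θ ← 0°
rotate_crank_by(+20°): θ ← 0° +20° = 20°
rotate_crank_by(-29°): θ ← 20° -29° = -9°
rotate_crank_by(-78°): θ ← -9° -78° = -87°
rotate_crank_by(-90°): θ ← -87° -90° = -177°
rotate_crank_by(-40°): θ ← -177° -40° = -217°
rotate_crank_by(+17°): θ ← -217° +17° = -200°
crank pin P = (r cos θ, r sin θ) = (-53.562479, 19.495148)
h = r sin θ − e = 19.495148 − 15 = 4.495148
sin φ = h / L = 4.495148 / 99 = 0.04540554
φ = arcsin(0.04540554) = 2.602440°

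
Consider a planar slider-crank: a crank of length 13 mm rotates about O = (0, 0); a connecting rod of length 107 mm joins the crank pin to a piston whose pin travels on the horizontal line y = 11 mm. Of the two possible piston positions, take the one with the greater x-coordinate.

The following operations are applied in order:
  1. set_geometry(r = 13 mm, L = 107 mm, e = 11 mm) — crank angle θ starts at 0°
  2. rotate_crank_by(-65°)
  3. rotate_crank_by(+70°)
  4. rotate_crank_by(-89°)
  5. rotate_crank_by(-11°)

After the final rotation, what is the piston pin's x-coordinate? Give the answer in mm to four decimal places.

set_geometry: r = 13 mm, L = 107 mm, e = 11 mm; θ ← 0°
rotate_crank_by(-65°): θ ← 0° -65° = -65°
rotate_crank_by(+70°): θ ← -65° +70° = 5°
rotate_crank_by(-89°): θ ← 5° -89° = -84°
rotate_crank_by(-11°): θ ← -84° -11° = -95°
crank pin P = (r cos θ, r sin θ) = (-1.133025, -12.950531)
h = r sin θ − e = -12.950531 − 11 = -23.950531
x = r cos θ + √(L² − h²) = -1.133025 + √(11449.0 − 573.6279) = -1.133025 + 104.285052 = 103.152027

103.1520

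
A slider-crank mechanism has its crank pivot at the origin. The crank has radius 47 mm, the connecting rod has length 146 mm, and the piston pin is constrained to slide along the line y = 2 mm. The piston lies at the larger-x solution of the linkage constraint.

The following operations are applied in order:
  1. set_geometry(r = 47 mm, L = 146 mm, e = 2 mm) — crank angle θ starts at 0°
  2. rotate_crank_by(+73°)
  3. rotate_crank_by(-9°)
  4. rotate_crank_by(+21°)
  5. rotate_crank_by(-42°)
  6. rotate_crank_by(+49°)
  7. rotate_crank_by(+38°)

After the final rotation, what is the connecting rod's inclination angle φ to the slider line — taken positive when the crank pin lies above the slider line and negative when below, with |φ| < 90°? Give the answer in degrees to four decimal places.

13.4681

set_geometry: r = 47 mm, L = 146 mm, e = 2 mm; θ ← 0°
rotate_crank_by(+73°): θ ← 0° +73° = 73°
rotate_crank_by(-9°): θ ← 73° -9° = 64°
rotate_crank_by(+21°): θ ← 64° +21° = 85°
rotate_crank_by(-42°): θ ← 85° -42° = 43°
rotate_crank_by(+49°): θ ← 43° +49° = 92°
rotate_crank_by(+38°): θ ← 92° +38° = 130°
crank pin P = (r cos θ, r sin θ) = (-30.211018, 36.004089)
h = r sin θ − e = 36.004089 − 2 = 34.004089
sin φ = h / L = 34.004089 / 146 = 0.23290472
φ = arcsin(0.23290472) = 13.468145°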